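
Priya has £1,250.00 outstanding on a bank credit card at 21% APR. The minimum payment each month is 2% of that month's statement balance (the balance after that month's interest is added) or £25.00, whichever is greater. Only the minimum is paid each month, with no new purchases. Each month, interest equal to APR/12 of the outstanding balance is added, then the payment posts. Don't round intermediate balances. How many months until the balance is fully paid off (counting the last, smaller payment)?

120 months

Monthly rate r = 21%/12 = 1.75% = 0.0175.
While 2% of the post-interest balance exceeds £25.00, each month B ← (B·(1+r))·(1 − 0.02), i.e. B shrinks by the factor (1+r)·0.98 = 0.99715.
This holds for months 1–7. Entering month 8 the balance is £1,225.27; 2% of the post-interest balance is now below £25.00, so the flat £25.00 minimum applies from here.
From month 8 a fixed £25.00 at rate r clears £1,225.27 in 113 more payments. Total: 7 + 113 = 120 months.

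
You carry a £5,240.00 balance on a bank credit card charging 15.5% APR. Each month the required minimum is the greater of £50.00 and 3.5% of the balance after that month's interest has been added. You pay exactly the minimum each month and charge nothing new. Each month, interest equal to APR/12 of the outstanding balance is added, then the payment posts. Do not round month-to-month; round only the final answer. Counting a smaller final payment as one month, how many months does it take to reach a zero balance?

Monthly rate r = 15.5%/12 = 1.29167% = 0.0129167.
While 3.5% of the post-interest balance exceeds £50.00, each month B ← (B·(1+r))·(1 − 0.035), i.e. B shrinks by the factor (1+r)·0.965 = 0.97746.
This holds for months 1–58. Entering month 59 the balance is £1,396.98; 3.5% of the post-interest balance is now below £50.00, so the flat £50.00 minimum applies from here.
From month 59 a fixed £50.00 at rate r clears £1,396.98 in 35 more payments. Total: 58 + 35 = 93 months.

93 months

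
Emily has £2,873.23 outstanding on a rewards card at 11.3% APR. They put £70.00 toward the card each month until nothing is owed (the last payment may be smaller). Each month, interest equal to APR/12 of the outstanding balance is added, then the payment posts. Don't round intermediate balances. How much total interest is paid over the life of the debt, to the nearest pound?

£776

Monthly rate r = 11.3%/12 = 0.941667% = 0.00941667.
Payoff takes n = ⌈−ln(1 − rB₀/P)/ln(1+r)⌉ = ⌈52.131⌉ = 53 payments; the last is £9.21.
Total paid = 52·£70.00 + £9.21 = £3,649.21.
Total interest = total paid − principal = £3,649.21 − £2,873.23 = £775.98.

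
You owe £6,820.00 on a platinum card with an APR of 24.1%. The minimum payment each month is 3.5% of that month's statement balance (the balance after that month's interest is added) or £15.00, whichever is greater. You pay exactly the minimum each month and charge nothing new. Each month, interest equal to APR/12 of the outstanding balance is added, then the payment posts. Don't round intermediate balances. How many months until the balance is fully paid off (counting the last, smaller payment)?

Monthly rate r = 24.1%/12 = 2.00833% = 0.0200833.
While 3.5% of the post-interest balance exceeds £15.00, each month B ← (B·(1+r))·(1 − 0.035), i.e. B shrinks by the factor (1+r)·0.965 = 0.98438.
This holds for months 1–178. Entering month 179 the balance is £413.80; 3.5% of the post-interest balance is now below £15.00, so the flat £15.00 minimum applies from here.
From month 179 a fixed £15.00 at rate r clears £413.80 in 41 more payments. Total: 178 + 41 = 219 months.

219 months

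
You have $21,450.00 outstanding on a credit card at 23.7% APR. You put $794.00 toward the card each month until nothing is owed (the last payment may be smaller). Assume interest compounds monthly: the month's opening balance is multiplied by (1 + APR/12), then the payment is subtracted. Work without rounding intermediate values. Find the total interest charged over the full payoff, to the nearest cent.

Monthly rate r = 23.7%/12 = 1.975% = 0.01975.
Payoff takes n = ⌈−ln(1 − rB₀/P)/ln(1+r)⌉ = ⌈38.993⌉ = 39 payments; the last is $788.32.
Total paid = 38·$794.00 + $788.32 = $30,960.32.
Total interest = total paid − principal = $30,960.32 − $21,450.00 = $9,510.32.

$9,510.32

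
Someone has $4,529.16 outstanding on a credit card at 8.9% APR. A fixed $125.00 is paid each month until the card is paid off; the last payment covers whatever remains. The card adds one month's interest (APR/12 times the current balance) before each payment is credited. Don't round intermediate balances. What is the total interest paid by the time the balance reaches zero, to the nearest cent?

$765.30

Monthly rate r = 8.9%/12 = 0.741667% = 0.00741667.
Payoff takes n = ⌈−ln(1 − rB₀/P)/ln(1+r)⌉ = ⌈42.355⌉ = 43 payments; the last is $44.46.
Total paid = 42·$125.00 + $44.46 = $5,294.46.
Total interest = total paid − principal = $5,294.46 − $4,529.16 = $765.30.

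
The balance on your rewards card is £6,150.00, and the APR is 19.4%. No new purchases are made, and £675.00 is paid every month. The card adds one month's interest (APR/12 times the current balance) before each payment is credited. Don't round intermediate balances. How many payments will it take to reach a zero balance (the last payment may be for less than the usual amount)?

10 payments

Monthly rate r = 19.4%/12 = 1.61667% = 0.0161667.
Recurrence: B ← B·(1+r) − £675.00.
Month 1: interest £99.42; balance after payment £5,574.43.
Month 2: interest £90.12; balance after payment £4,989.54.
Closed form: n = −ln(1 − rB₀/P)/ln(1+r) = −ln(0.8527)/ln(1.01617) ≈ 9.936, so the balance reaches zero during payment 10.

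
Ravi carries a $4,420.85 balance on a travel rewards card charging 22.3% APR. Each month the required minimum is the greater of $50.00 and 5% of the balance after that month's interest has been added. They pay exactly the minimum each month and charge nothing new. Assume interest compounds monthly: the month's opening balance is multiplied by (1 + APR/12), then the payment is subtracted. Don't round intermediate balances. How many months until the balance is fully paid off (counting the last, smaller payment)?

71 months

Monthly rate r = 22.3%/12 = 1.85833% = 0.0185833.
While 5% of the post-interest balance exceeds $50.00, each month B ← (B·(1+r))·(1 − 0.05), i.e. B shrinks by the factor (1+r)·0.95 = 0.96765.
This holds for months 1–46. Entering month 47 the balance is $974.17; 5% of the post-interest balance is now below $50.00, so the flat $50.00 minimum applies from here.
From month 47 a fixed $50.00 at rate r clears $974.17 in 25 more payments. Total: 46 + 25 = 71 months.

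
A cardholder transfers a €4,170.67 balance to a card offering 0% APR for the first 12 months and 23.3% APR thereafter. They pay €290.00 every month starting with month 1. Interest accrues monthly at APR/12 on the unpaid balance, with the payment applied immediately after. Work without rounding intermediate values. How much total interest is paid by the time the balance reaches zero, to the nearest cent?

Promo months 1–12 at r₀ = 0%/12 = 0; months 13+ at r₁ = 23.3%/12 = 0.0194167.
After month 12 (no interest yet): B = €4,170.67 − 12·€290.00 = €690.67.
Then at r₁ with €290.00/mo: n₂ = −ln(1 − r₁·B/P)/ln(1+r₁) ≈ 2.46 → 3 more payments.
Total paid = 14·€290.00 + €134.69 = €4,194.69; interest = €4,194.69 − €4,170.67 = €24.02.

€24.02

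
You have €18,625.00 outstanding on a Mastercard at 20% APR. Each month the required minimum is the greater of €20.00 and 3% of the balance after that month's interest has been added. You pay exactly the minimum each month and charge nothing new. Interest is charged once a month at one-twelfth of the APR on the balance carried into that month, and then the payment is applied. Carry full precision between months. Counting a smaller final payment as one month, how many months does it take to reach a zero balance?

289 months

Monthly rate r = 20%/12 = 1.66667% = 0.0166667.
While 3% of the post-interest balance exceeds €20.00, each month B ← (B·(1+r))·(1 − 0.03), i.e. B shrinks by the factor (1+r)·0.97 = 0.98617.
This holds for months 1–241. Entering month 242 the balance is €648.82; 3% of the post-interest balance is now below €20.00, so the flat €20.00 minimum applies from here.
From month 242 a fixed €20.00 at rate r clears €648.82 in 48 more payments. Total: 241 + 48 = 289 months.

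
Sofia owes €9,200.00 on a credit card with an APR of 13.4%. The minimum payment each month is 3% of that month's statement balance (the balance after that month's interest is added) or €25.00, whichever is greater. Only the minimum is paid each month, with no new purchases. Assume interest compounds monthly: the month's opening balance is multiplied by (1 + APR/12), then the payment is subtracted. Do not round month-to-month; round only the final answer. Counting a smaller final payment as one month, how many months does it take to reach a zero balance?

Monthly rate r = 13.4%/12 = 1.11667% = 0.0111667.
While 3% of the post-interest balance exceeds €25.00, each month B ← (B·(1+r))·(1 − 0.03), i.e. B shrinks by the factor (1+r)·0.97 = 0.98083.
This holds for months 1–125. Entering month 126 the balance is €818.65; 3% of the post-interest balance is now below €25.00, so the flat €25.00 minimum applies from here.
From month 126 a fixed €25.00 at rate r clears €818.65 in 41 more payments. Total: 125 + 41 = 166 months.

166 months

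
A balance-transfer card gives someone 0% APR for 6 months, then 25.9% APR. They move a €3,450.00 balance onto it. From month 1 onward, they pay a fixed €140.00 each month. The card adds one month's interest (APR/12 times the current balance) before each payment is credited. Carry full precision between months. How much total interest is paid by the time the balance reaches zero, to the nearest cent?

€765.24

Promo months 1–6 at r₀ = 0%/12 = 0; months 7+ at r₁ = 25.9%/12 = 0.0215833.
After month 6 (no interest yet): B = €3,450.00 − 6·€140.00 = €2,610.00.
Then at r₁ with €140.00/mo: n₂ = −ln(1 − r₁·B/P)/ln(1+r₁) ≈ 24.11 → 25 more payments.
Total paid = 30·€140.00 + €15.24 = €4,215.24; interest = €4,215.24 − €3,450.00 = €765.24.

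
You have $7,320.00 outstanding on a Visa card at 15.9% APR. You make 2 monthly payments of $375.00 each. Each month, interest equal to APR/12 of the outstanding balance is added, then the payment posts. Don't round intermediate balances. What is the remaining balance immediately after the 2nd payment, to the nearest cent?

$6,760.30

Monthly rate r = 15.9%/12 = 1.325% = 0.01325.
Each month: B ← B·(1+r) − $375.00.
Month 1: interest $96.99; balance after payment $7,041.99.
Month 2: interest $93.31; balance after payment $6,760.30.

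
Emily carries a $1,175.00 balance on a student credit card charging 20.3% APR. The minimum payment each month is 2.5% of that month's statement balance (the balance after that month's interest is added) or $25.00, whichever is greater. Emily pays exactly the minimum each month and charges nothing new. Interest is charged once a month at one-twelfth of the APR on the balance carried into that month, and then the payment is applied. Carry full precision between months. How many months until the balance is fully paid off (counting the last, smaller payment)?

87 months

Monthly rate r = 20.3%/12 = 1.69167% = 0.0169167.
While 2.5% of the post-interest balance exceeds $25.00, each month B ← (B·(1+r))·(1 − 0.025), i.e. B shrinks by the factor (1+r)·0.975 = 0.99149.
This holds for months 1–21. Entering month 22 the balance is $982.04; 2.5% of the post-interest balance is now below $25.00, so the flat $25.00 minimum applies from here.
From month 22 a fixed $25.00 at rate r clears $982.04 in 66 more payments. Total: 21 + 66 = 87 months.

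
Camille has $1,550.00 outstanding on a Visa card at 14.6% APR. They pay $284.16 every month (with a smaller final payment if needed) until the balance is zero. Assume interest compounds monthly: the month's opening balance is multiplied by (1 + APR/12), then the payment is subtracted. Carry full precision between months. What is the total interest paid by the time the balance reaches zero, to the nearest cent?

Monthly rate r = 14.6%/12 = 1.21667% = 0.0121667.
Payoff takes n = ⌈−ln(1 − rB₀/P)/ln(1+r)⌉ = ⌈5.678⌉ = 6 payments; the last is $193.14.
Total paid = 5·$284.16 + $193.14 = $1,613.94.
Total interest = total paid − principal = $1,613.94 − $1,550.00 = $63.94.

$63.94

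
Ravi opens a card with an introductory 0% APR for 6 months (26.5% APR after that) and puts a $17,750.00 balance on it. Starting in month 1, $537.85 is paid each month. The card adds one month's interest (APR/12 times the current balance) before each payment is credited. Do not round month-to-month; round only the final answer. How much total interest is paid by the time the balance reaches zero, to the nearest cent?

$7,813.38

Promo months 1–6 at r₀ = 0%/12 = 0; months 7+ at r₁ = 26.5%/12 = 0.0220833.
After month 6 (no interest yet): B = $17,750.00 − 6·$537.85 = $14,522.90.
Then at r₁ with $537.85/mo: n₂ = −ln(1 − r₁·B/P)/ln(1+r₁) ≈ 41.53 → 42 more payments.
Total paid = 47·$537.85 + $284.43 = $25,563.38; interest = $25,563.38 − $17,750.00 = $7,813.38.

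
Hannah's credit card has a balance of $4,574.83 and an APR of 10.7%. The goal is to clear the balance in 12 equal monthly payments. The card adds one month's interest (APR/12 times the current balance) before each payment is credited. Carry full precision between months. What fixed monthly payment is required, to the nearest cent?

Monthly rate r = 10.7%/12 = 0.891667% = 0.00891667.
Level-payment amortization: P = B₀·r / (1 − (1+r)^(−n)) = 4574.83·0.00891667 / (1 − 1.00892^(−12)).
Denominator 1 − (1+r)^(−12) = 0.101048123.
P = 40.7922 / 0.101048123 ≈ 403.69.

$403.69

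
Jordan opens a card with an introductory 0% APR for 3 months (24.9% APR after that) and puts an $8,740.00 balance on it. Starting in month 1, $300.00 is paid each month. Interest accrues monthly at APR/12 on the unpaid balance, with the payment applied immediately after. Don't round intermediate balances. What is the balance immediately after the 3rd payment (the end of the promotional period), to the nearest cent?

Promo months 1–3 at r₀ = 0%/12 = 0; months 4+ at r₁ = 24.9%/12 = 0.02075.
After month 3 (no interest yet): B = $8,740.00 − 3·$300.00 = $7,840.00.

$7,840.00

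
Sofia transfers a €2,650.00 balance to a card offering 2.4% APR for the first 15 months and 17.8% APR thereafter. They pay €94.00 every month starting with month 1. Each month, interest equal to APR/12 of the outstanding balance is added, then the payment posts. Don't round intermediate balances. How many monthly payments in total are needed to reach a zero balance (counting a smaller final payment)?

31 months

Promo months 1–15 at r₀ = 2.4%/12 = 0.002; months 16+ at r₁ = 17.8%/12 = 0.0148333.
After month 15: iterate B ← B·(1+r₀) − €94.00 for 15 months → €1,300.71.
Then at r₁ with €94.00/mo: n₂ = −ln(1 − r₁·B/P)/ln(1+r₁) ≈ 15.60 → 16 more payments.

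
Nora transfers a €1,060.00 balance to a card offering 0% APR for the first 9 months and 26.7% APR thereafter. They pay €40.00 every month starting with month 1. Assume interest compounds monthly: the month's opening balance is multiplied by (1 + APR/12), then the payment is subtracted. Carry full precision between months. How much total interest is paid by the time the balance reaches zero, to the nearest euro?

€197

Promo months 1–9 at r₀ = 0%/12 = 0; months 10+ at r₁ = 26.7%/12 = 0.02225.
After month 9 (no interest yet): B = €1,060.00 − 9·€40.00 = €700.00.
Then at r₁ with €40.00/mo: n₂ = −ln(1 − r₁·B/P)/ln(1+r₁) ≈ 22.42 → 23 more payments.
Total paid = 31·€40.00 + €16.72 = €1,256.72; interest = €1,256.72 − €1,060.00 = €196.72.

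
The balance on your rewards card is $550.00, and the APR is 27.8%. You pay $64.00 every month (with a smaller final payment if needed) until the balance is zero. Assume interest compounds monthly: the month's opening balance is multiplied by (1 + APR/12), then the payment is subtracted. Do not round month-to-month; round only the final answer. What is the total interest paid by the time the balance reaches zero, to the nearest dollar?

Monthly rate r = 27.8%/12 = 2.31667% = 0.0231667.
Payoff takes n = ⌈−ln(1 − rB₀/P)/ln(1+r)⌉ = ⌈9.694⌉ = 10 payments; the last is $44.54.
Total paid = 9·$64.00 + $44.54 = $620.54.
Total interest = total paid − principal = $620.54 − $550.00 = $70.54.

$71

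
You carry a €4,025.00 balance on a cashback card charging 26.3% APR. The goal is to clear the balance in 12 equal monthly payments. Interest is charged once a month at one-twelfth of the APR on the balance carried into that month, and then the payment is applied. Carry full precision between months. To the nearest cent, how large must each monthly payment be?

€385.10

Monthly rate r = 26.3%/12 = 2.19167% = 0.0219167.
Level-payment amortization: P = B₀·r / (1 − (1+r)^(−n)) = 4025.00·0.0219167 / (1 − 1.02192^(−12)).
Denominator 1 − (1+r)^(−12) = 0.229071301.
P = 88.2146 / 0.229071301 ≈ 385.10.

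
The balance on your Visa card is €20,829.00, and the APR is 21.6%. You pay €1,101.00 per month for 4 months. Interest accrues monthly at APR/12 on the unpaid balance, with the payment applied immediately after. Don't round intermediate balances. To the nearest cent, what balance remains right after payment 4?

Monthly rate r = 21.6%/12 = 1.8% = 0.018.
Each month: B ← B·(1+r) − €1,101.00.
Month 1: interest €374.92; balance after payment €20,102.92.
Month 2: interest €361.85; balance after payment €19,363.77.
Month 3: interest €348.55; balance after payment €18,611.32.
Month 4: interest €335.00; balance after payment €17,845.33.

€17,845.33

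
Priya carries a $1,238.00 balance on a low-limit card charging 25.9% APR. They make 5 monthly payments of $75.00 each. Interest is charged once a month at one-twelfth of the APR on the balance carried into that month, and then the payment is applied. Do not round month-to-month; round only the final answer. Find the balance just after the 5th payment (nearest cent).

Monthly rate r = 25.9%/12 = 2.15833% = 0.0215833.
Each month: B ← B·(1+r) − $75.00.
Month 1: interest $26.72; balance after payment $1,189.72.
Month 2: interest $25.68; balance after payment $1,140.40.
Month 3: interest $24.61; balance after payment $1,090.01.
Month 4: interest $23.53; balance after payment $1,038.54.
Month 5: interest $22.42; balance after payment $985.95.

$985.95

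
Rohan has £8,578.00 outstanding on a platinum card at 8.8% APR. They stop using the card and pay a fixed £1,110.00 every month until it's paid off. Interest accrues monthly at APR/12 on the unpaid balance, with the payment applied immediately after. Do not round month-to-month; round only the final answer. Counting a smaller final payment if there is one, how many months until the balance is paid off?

Monthly rate r = 8.8%/12 = 0.733333% = 0.00733333.
Recurrence: B ← B·(1+r) − £1,110.00.
Month 1: interest £62.91; balance after payment £7,530.91.
Month 2: interest £55.23; balance after payment £6,476.13.
Closed form: n = −ln(1 − rB₀/P)/ln(1+r) = −ln(0.94333)/ln(1.00733) ≈ 7.985, so the balance reaches zero during payment 8.

8 payments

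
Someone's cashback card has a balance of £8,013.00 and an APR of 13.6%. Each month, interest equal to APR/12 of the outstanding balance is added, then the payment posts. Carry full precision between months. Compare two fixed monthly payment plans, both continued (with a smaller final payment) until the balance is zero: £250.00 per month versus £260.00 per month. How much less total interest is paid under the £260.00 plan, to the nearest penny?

Monthly rate r = 13.6%/12 = 1.13333% = 0.0113333.
At £250.00/mo: n = ⌈−ln(1 − rB₀/P)/ln(1+r)⌉ = 41 payments (last £13.47); total interest = total paid − £8,013.00 = £2,000.47.
At £260.00/mo: 39 payments (last £33.35); total interest £1,900.35.
Interest saved = £2,000.47 − £1,900.35 = £100.12.

£100.12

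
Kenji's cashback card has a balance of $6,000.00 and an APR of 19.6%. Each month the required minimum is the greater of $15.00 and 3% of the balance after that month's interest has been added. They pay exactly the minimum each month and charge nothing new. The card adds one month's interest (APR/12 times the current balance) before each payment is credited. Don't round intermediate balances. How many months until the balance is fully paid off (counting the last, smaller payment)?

223 months

Monthly rate r = 19.6%/12 = 1.63333% = 0.0163333.
While 3% of the post-interest balance exceeds $15.00, each month B ← (B·(1+r))·(1 − 0.03), i.e. B shrinks by the factor (1+r)·0.97 = 0.98584.
This holds for months 1–176. Entering month 177 the balance is $487.91; 3% of the post-interest balance is now below $15.00, so the flat $15.00 minimum applies from here.
From month 177 a fixed $15.00 at rate r clears $487.91 in 47 more payments. Total: 176 + 47 = 223 months.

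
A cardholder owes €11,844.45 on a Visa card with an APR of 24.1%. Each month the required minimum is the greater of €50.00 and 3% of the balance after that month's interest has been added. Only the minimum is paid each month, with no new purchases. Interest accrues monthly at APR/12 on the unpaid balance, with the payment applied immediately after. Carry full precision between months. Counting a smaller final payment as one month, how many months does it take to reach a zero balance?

Monthly rate r = 24.1%/12 = 2.00833% = 0.0200833.
While 3% of the post-interest balance exceeds €50.00, each month B ← (B·(1+r))·(1 − 0.03), i.e. B shrinks by the factor (1+r)·0.97 = 0.98948.
This holds for months 1–188. Entering month 189 the balance is €1,622.20; 3% of the post-interest balance is now below €50.00, so the flat €50.00 minimum applies from here.
From month 189 a fixed €50.00 at rate r clears €1,622.20 in 54 more payments. Total: 188 + 54 = 242 months.

242 months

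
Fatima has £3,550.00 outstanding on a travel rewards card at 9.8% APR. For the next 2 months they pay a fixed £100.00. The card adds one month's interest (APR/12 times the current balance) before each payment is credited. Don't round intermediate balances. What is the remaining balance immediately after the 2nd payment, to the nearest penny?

Monthly rate r = 9.8%/12 = 0.816667% = 0.00816667.
Each month: B ← B·(1+r) − £100.00.
Month 1: interest £28.99; balance after payment £3,478.99.
Month 2: interest £28.41; balance after payment £3,407.40.

£3,407.40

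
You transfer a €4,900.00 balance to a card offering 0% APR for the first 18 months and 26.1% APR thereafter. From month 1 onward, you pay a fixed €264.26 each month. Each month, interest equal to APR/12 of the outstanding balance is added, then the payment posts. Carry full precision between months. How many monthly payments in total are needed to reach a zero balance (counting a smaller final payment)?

Promo months 1–18 at r₀ = 0%/12 = 0; months 19+ at r₁ = 26.1%/12 = 0.02175.
After month 18 (no interest yet): B = €4,900.00 − 18·€264.26 = €143.32.
Then at r₁ with €264.26/mo: n₂ = −ln(1 − r₁·B/P)/ln(1+r₁) ≈ 0.55 → 1 more payments.

19 payments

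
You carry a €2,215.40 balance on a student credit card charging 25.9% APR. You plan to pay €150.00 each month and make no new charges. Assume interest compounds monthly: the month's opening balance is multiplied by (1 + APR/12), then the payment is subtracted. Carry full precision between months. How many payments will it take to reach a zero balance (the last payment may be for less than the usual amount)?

18 months

Monthly rate r = 25.9%/12 = 2.15833% = 0.0215833.
Recurrence: B ← B·(1+r) − €150.00.
Month 1: interest €47.82; balance after payment €2,113.22.
Month 2: interest €45.61; balance after payment €2,008.83.
Closed form: n = −ln(1 − rB₀/P)/ln(1+r) = −ln(0.68123)/ln(1.02158) ≈ 17.976, so the balance reaches zero during payment 18.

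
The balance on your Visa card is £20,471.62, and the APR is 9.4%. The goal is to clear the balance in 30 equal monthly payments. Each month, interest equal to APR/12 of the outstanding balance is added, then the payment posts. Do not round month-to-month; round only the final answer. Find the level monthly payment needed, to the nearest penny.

£768.36

Monthly rate r = 9.4%/12 = 0.783333% = 0.00783333.
Level-payment amortization: P = B₀·r / (1 − (1+r)^(−n)) = 20471.62·0.00783333 / (1 − 1.00783^(−30)).
Denominator 1 − (1+r)^(−30) = 0.208704942.
P = 160.361 / 0.208704942 ≈ 768.36.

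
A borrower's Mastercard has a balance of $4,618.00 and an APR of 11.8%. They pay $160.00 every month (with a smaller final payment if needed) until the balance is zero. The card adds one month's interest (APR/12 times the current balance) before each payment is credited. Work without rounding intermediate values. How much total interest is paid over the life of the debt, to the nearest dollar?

$840

Monthly rate r = 11.8%/12 = 0.983333% = 0.00983333.
Payoff takes n = ⌈−ln(1 − rB₀/P)/ln(1+r)⌉ = ⌈34.114⌉ = 35 payments; the last is $18.33.
Total paid = 34·$160.00 + $18.33 = $5,458.33.
Total interest = total paid − principal = $5,458.33 − $4,618.00 = $840.33.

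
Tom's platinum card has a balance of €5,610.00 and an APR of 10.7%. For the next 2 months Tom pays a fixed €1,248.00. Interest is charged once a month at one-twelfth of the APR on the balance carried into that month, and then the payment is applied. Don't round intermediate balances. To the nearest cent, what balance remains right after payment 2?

€3,203.36

Monthly rate r = 10.7%/12 = 0.891667% = 0.00891667.
Each month: B ← B·(1+r) − €1,248.00.
Month 1: interest €50.02; balance after payment €4,412.02.
Month 2: interest €39.34; balance after payment €3,203.36.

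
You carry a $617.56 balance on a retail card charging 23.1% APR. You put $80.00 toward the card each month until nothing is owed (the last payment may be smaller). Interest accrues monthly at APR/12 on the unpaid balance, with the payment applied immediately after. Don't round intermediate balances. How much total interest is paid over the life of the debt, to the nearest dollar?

$58

Monthly rate r = 23.1%/12 = 1.925% = 0.01925.
Payoff takes n = ⌈−ln(1 − rB₀/P)/ln(1+r)⌉ = ⌈8.437⌉ = 9 payments; the last is $35.17.
Total paid = 8·$80.00 + $35.17 = $675.17.
Total interest = total paid − principal = $675.17 − $617.56 = $57.61.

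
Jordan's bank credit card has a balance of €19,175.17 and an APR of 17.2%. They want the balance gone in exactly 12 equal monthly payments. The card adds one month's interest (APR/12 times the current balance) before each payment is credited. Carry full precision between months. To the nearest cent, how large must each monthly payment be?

€1,750.69

Monthly rate r = 17.2%/12 = 1.43333% = 0.0143333.
Level-payment amortization: P = B₀·r / (1 − (1+r)^(−n)) = 19175.17·0.0143333 / (1 − 1.01433^(−12)).
Denominator 1 − (1+r)^(−12) = 0.156992131.
P = 274.844 / 0.156992131 ≈ 1750.69.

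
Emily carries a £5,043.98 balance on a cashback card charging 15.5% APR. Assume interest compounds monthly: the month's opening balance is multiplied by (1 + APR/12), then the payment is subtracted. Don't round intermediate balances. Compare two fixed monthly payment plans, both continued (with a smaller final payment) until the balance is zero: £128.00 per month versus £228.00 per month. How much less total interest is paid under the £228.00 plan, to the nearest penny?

£1,115.66

Monthly rate r = 15.5%/12 = 1.29167% = 0.0129167.
At £128.00/mo: n = ⌈−ln(1 − rB₀/P)/ln(1+r)⌉ = 56 payments (last £54.40); total interest = total paid − £5,043.98 = £2,050.42.
At £228.00/mo: 27 payments (last £50.74); total interest £934.76.
Interest saved = £2,050.42 − £934.76 = £1,115.66.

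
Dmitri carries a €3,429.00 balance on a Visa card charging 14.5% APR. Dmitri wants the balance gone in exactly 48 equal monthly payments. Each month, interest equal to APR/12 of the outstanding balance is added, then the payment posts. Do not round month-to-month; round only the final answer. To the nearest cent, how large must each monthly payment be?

€94.56

Monthly rate r = 14.5%/12 = 1.20833% = 0.0120833.
Level-payment amortization: P = B₀·r / (1 − (1+r)^(−n)) = 3429.00·0.0120833 / (1 − 1.01208^(−48)).
Denominator 1 − (1+r)^(−48) = 0.438151932.
P = 41.4337 / 0.438151932 ≈ 94.56.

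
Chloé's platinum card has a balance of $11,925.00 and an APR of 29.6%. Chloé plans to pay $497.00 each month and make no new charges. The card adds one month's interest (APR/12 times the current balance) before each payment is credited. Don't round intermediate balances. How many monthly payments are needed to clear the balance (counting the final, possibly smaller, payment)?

37 payments

Monthly rate r = 29.6%/12 = 2.46667% = 0.0246667.
Recurrence: B ← B·(1+r) − $497.00.
Month 1: interest $294.15; balance after payment $11,722.15.
Month 2: interest $289.15; balance after payment $11,514.30.
Closed form: n = −ln(1 − rB₀/P)/ln(1+r) = −ln(0.40815)/ln(1.02467) ≈ 36.776, so the balance reaches zero during payment 37.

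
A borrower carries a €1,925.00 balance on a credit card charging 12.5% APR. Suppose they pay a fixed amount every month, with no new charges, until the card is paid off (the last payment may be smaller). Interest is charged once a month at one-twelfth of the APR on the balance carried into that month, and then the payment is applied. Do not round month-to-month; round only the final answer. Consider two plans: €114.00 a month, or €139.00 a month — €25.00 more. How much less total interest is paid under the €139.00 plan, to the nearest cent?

Monthly rate r = 12.5%/12 = 1.04167% = 0.0104167.
At €114.00/mo: n = ⌈−ln(1 − rB₀/P)/ln(1+r)⌉ = 19 payments (last €76.34); total interest = total paid − €1,925.00 = €203.34.
At €139.00/mo: 16 payments (last €4.67); total interest €164.67.
Interest saved = €203.34 − €164.67 = €38.67.

€38.67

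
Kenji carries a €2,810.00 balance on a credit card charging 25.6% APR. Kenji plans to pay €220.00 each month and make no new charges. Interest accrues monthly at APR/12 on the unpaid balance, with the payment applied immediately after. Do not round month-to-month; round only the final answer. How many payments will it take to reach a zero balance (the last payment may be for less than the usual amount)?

16 months

Monthly rate r = 25.6%/12 = 2.13333% = 0.0213333.
Recurrence: B ← B·(1+r) − €220.00.
Month 1: interest €59.95; balance after payment €2,649.95.
Month 2: interest €56.53; balance after payment €2,486.48.
Closed form: n = −ln(1 − rB₀/P)/ln(1+r) = −ln(0.72752)/ln(1.02133) ≈ 15.070, so the balance reaches zero during payment 16.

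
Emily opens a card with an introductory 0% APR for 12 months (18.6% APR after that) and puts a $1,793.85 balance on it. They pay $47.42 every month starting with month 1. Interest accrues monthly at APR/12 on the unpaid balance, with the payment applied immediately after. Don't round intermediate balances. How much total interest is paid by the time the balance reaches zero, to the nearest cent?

$351.93

Promo months 1–12 at r₀ = 0%/12 = 0; months 13+ at r₁ = 18.6%/12 = 0.0155.
After month 12 (no interest yet): B = $1,793.85 − 12·$47.42 = $1,224.81.
Then at r₁ with $47.42/mo: n₂ = −ln(1 − r₁·B/P)/ln(1+r₁) ≈ 33.25 → 34 more payments.
Total paid = 45·$47.42 + $11.88 = $2,145.78; interest = $2,145.78 − $1,793.85 = $351.93.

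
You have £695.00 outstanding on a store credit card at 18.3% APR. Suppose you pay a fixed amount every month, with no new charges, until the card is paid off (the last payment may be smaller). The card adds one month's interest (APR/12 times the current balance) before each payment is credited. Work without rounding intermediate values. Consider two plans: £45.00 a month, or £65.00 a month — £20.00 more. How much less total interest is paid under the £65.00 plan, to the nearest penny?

£34.04

Monthly rate r = 18.3%/12 = 1.525% = 0.01525.
At £45.00/mo: n = ⌈−ln(1 − rB₀/P)/ln(1+r)⌉ = 18 payments (last £33.59); total interest = total paid − £695.00 = £103.59.
At £65.00/mo: 12 payments (last £49.55); total interest £69.55.
Interest saved = £103.59 − £69.55 = £34.04.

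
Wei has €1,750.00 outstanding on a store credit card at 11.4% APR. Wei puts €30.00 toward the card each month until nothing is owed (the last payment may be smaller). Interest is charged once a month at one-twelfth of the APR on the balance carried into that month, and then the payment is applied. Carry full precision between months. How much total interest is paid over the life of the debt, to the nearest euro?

Monthly rate r = 11.4%/12 = 0.95% = 0.0095.
Payoff takes n = ⌈−ln(1 − rB₀/P)/ln(1+r)⌉ = ⌈85.436⌉ = 86 payments; the last is €13.11.
Total paid = 85·€30.00 + €13.11 = €2,563.11.
Total interest = total paid − principal = €2,563.11 − €1,750.00 = €813.11.

€813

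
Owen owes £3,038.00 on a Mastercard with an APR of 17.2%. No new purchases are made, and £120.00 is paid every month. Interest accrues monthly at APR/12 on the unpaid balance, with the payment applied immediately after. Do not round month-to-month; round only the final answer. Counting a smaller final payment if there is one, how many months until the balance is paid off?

Monthly rate r = 17.2%/12 = 1.43333% = 0.0143333.
Recurrence: B ← B·(1+r) − £120.00.
Month 1: interest £43.54; balance after payment £2,961.54.
Month 2: interest £42.45; balance after payment £2,883.99.
Closed form: n = −ln(1 − rB₀/P)/ln(1+r) = −ln(0.63713)/ln(1.01433) ≈ 31.675, so the balance reaches zero during payment 32.

32 payments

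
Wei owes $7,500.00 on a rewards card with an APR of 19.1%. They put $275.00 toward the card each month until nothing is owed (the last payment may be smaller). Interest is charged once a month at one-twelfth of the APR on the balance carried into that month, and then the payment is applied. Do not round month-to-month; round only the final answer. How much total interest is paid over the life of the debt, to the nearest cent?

Monthly rate r = 19.1%/12 = 1.59167% = 0.0159167.
Payoff takes n = ⌈−ln(1 − rB₀/P)/ln(1+r)⌉ = ⌈36.053⌉ = 37 payments; the last is $14.64.
Total paid = 36·$275.00 + $14.64 = $9,914.64.
Total interest = total paid − principal = $9,914.64 − $7,500.00 = $2,414.64.

$2,414.64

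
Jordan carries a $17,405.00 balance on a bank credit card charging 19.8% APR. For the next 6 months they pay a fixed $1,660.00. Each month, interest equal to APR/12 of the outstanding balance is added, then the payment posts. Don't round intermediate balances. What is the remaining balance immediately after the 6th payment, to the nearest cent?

Monthly rate r = 19.8%/12 = 1.65% = 0.0165.
Each month: B ← B·(1+r) − $1,660.00.
Month 1: interest $287.18; balance after payment $16,032.18.
Month 2: interest $264.53; balance after payment $14,636.71.
Month 3: interest $241.51; balance after payment $13,218.22.
Month 4: interest $218.10; balance after payment $11,776.32.
Month 5: interest $194.31; balance after payment $10,310.63.
Month 6: interest $170.13; balance after payment $8,820.75.

$8,820.75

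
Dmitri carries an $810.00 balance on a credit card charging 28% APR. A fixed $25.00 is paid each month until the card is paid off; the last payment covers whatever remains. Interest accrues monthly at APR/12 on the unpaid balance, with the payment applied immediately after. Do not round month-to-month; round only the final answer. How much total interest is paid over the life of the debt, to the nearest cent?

Monthly rate r = 28%/12 = 2.33333% = 0.0233333.
Payoff takes n = ⌈−ln(1 − rB₀/P)/ln(1+r)⌉ = ⌈61.156⌉ = 62 payments; the last is $3.95.
Total paid = 61·$25.00 + $3.95 = $1,528.95.
Total interest = total paid − principal = $1,528.95 − $810.00 = $718.95.

$718.95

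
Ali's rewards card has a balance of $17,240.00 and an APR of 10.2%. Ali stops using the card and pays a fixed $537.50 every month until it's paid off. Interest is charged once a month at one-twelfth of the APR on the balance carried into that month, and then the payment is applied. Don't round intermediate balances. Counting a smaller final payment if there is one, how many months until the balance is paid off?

38 months

Monthly rate r = 10.2%/12 = 0.85% = 0.0085.
Recurrence: B ← B·(1+r) − $537.50.
Month 1: interest $146.54; balance after payment $16,849.04.
Month 2: interest $143.22; balance after payment $16,454.76.
Closed form: n = −ln(1 − rB₀/P)/ln(1+r) = −ln(0.72737)/ln(1.0085) ≈ 37.609, so the balance reaches zero during payment 38.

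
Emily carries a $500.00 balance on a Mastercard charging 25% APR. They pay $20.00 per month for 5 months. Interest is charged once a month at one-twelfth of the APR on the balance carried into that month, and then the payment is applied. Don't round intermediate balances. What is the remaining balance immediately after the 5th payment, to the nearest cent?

Monthly rate r = 25%/12 = 2.08333% = 0.0208333.
Each month: B ← B·(1+r) − $20.00.
Month 1: interest $10.42; balance after payment $490.42.
Month 2: interest $10.22; balance after payment $480.63.
Month 3: interest $10.01; balance after payment $470.65.
Month 4: interest $9.81; balance after payment $460.45.
Month 5: interest $9.59; balance after payment $450.04.

$450.04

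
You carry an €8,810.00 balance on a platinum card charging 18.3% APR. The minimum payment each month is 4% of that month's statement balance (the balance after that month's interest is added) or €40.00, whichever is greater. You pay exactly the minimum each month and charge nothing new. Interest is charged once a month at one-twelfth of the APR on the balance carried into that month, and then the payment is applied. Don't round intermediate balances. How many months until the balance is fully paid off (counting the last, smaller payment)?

Monthly rate r = 18.3%/12 = 1.525% = 0.01525.
While 4% of the post-interest balance exceeds €40.00, each month B ← (B·(1+r))·(1 − 0.04), i.e. B shrinks by the factor (1+r)·0.96 = 0.97464.
This holds for months 1–86. Entering month 87 the balance is €967.34; 4% of the post-interest balance is now below €40.00, so the flat €40.00 minimum applies from here.
From month 87 a fixed €40.00 at rate r clears €967.34 in 31 more payments. Total: 86 + 31 = 117 months.

117 months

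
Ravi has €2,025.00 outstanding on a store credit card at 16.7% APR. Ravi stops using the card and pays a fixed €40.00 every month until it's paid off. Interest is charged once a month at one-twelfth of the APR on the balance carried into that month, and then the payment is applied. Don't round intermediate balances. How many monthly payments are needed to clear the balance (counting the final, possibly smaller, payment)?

89 payments

Monthly rate r = 16.7%/12 = 1.39167% = 0.0139167.
Recurrence: B ← B·(1+r) − €40.00.
Month 1: interest €28.18; balance after payment €2,013.18.
Month 2: interest €28.02; balance after payment €2,001.20.
Closed form: n = −ln(1 − rB₀/P)/ln(1+r) = −ln(0.29547)/ln(1.01392) ≈ 88.215, so the balance reaches zero during payment 89.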